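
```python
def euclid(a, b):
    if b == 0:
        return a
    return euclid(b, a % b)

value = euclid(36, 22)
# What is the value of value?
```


euclid(36, 22)
= euclid(22, 36 % 22) = euclid(22, 14)
= euclid(14, 22 % 14) = euclid(14, 8)
= euclid(8, 14 % 8) = euclid(8, 6)
= euclid(6, 8 % 6) = euclid(6, 2)
= euclid(2, 6 % 2) = euclid(2, 0)
b == 0, return a = 2


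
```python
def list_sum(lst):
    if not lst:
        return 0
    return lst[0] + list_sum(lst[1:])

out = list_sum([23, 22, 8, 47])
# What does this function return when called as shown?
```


list_sum([23, 22, 8, 47])
= 23 + list_sum([22, 8, 47])
= 23 + 22 + list_sum([8, 47])
= 23 + 22 + 8 + list_sum([47])
= 23 + 22 + 8 + 47 + list_sum([])
= 23 + 22 + 8 + 47 + 0
= 100


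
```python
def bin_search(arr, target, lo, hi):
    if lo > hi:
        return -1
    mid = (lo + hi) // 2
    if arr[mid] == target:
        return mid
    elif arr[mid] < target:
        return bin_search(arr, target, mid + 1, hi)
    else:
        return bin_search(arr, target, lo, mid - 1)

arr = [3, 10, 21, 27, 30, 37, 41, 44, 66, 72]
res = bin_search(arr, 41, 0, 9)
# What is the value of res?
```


bin_search(arr, 41, 0, 9)
lo=0, hi=9, mid=4, arr[mid]=30
30 < 41, search right half
lo=5, hi=9, mid=7, arr[mid]=44
44 > 41, search left half
lo=5, hi=6, mid=5, arr[mid]=37
37 < 41, search right half
lo=6, hi=6, mid=6, arr[mid]=41
arr[6] == 41, found at index 6
= 6


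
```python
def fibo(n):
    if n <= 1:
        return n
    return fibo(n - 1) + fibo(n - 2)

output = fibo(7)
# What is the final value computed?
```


fibo(7)
= fibo(6) + fibo(5)
= (fibo(5) + fibo(4)) + fibo(5)
Computing bottom-up: fibo(0)=0, fibo(1)=1, fibo(2)=1, fibo(3)=2, fibo(4)=3, fibo(5)=5, fibo(6)=8, fibo(7)=13
= 13


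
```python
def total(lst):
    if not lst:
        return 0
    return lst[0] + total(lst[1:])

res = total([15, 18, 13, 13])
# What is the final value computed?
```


total([15, 18, 13, 13])
= 15 + total([18, 13, 13])
= 15 + 18 + total([13, 13])
= 15 + 18 + 13 + total([13])
= 15 + 18 + 13 + 13 + total([])
= 15 + 18 + 13 + 13 + 0
= 59


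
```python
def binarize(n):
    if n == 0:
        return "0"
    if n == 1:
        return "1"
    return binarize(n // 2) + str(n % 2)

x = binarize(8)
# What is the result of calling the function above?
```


binarize(8)
= binarize(4) + "0"
= binarize(2) + "0" + "0"
= binarize(1) + "0" + "0" + "0"
= "1" + "0" + "0" + "0"
= "1000"


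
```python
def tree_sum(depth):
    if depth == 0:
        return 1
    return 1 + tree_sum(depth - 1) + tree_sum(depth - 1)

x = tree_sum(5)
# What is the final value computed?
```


tree_sum(5)
= 1 + tree_sum(4) + tree_sum(4)
= 1 + 2 * tree_sum(4)
tree_sum(k) = 2^(k+1) - 1
tree_sum(0) = 1
tree_sum(1) = 3
tree_sum(2) = 7
tree_sum(3) = 15
tree_sum(4) = 31
tree_sum(5) = 2^6 - 1 = 63


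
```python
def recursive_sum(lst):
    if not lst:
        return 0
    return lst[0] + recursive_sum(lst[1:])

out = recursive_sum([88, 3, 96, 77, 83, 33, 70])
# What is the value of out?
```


recursive_sum([88, 3, 96, 77, 83, 33, 70])
= 88 + recursive_sum([3, 96, 77, 83, 33, 70])
= 88 + 3 + recursive_sum([96, 77, 83, 33, 70])
= 88 + 3 + 96 + recursive_sum([77, 83, 33, 70])
= 88 + 3 + 96 + 77 + recursive_sum([83, 33, 70])
= 88 + 3 + 96 + 77 + 83 + recursive_sum([33, 70])
= 88 + 3 + 96 + 77 + 83 + 33 + recursive_sum([70])
= 88 + 3 + 96 + 77 + 83 + 33 + 70 + recursive_sum([])
= 88 + 3 + 96 + 77 + 83 + 33 + 70 + 0
= 450


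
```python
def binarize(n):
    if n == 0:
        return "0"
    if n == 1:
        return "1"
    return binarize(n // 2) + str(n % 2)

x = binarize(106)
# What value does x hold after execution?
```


binarize(106)
= binarize(53) + "0"
= binarize(26) + "1" + "0"
= binarize(13) + "0" + "1" + "0"
= binarize(6) + "1" + "0" + "1" + "0"
= binarize(3) + "0" + "1" + "0" + "1" + "0"
= binarize(1) + "1" + "0" + "1" + "0" + "1" + "0"
= "1" + "1" + "0" + "1" + "0" + "1" + "0"
= "1101010"


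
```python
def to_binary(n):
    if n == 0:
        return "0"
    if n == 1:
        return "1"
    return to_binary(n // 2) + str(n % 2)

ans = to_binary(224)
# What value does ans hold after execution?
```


to_binary(224)
= to_binary(112) + "0"
= to_binary(56) + "0" + "0"
= to_binary(28) + "0" + "0" + "0"
= to_binary(14) + "0" + "0" + "0" + "0"
= to_binary(7) + "0" + "0" + "0" + "0" + "0"
= to_binary(3) + "1" + "0" + "0" + "0" + "0" + "0"
= to_binary(1) + "1" + "1" + "0" + "0" + "0" + "0" + "0"
= "1" + "1" + "1" + "0" + "0" + "0" + "0" + "0"
= "11100000"


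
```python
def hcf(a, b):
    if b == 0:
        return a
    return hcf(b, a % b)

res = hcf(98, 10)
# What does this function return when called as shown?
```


hcf(98, 10)
= hcf(10, 98 % 10) = hcf(10, 8)
= hcf(8, 10 % 8) = hcf(8, 2)
= hcf(2, 8 % 2) = hcf(2, 0)
b == 0, return a = 2


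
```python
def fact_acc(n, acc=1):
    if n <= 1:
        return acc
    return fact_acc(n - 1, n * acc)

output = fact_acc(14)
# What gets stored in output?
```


fact_acc(14, 1)
= fact_acc(13, 14 * 1) = fact_acc(13, 14)
= fact_acc(12, 13 * 14) = fact_acc(12, 182)
= fact_acc(11, 12 * 182) = fact_acc(11, 2184)
= fact_acc(10, 11 * 2184) = fact_acc(10, 24024)
= fact_acc(9, 10 * 24024) = fact_acc(9, 240240)
= fact_acc(8, 9 * 240240) = fact_acc(8, 2162160)
= fact_acc(7, 8 * 2162160) = fact_acc(7, 17297280)
= fact_acc(6, 7 * 17297280) = fact_acc(6, 121080960)
= fact_acc(5, 6 * 121080960) = fact_acc(5, 726485760)
= fact_acc(4, 5 * 726485760) = fact_acc(4, 3632428800)
= fact_acc(3, 4 * 3632428800) = fact_acc(3, 14529715200)
= fact_acc(2, 3 * 14529715200) = fact_acc(2, 43589145600)
= fact_acc(1, 2 * 43589145600) = fact_acc(1, 87178291200)
n <= 1, return acc = 87178291200


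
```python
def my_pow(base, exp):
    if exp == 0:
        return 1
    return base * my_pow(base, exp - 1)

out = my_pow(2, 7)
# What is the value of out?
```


my_pow(2, 7)
= 2 * my_pow(2, 6)
= 2 * 2 * my_pow(2, 5)
= 2 * 2 * 2 * my_pow(2, 4)
= 2 * 2 * 2 * 2 * my_pow(2, 3)
= 2 * 2 * 2 * 2 * 2 * my_pow(2, 2)
= 2 * 2 * 2 * 2 * 2 * 2 * my_pow(2, 1)
= 2 * 2 * 2 * 2 * 2 * 2 * 2 * my_pow(2, 0)
= 2 * 2 * 2 * 2 * 2 * 2 * 2 * 1
= 128


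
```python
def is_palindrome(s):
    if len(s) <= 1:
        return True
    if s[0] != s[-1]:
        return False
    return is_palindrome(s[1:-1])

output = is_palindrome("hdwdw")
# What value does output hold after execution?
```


is_palindrome("hdwdw")
"hdwdw": s[0]='h' != s[-1]='w' -> False
= False


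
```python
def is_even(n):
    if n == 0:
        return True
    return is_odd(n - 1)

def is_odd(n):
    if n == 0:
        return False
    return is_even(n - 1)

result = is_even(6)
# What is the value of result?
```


is_even(6)
= is_odd(5)
= is_even(4)
= is_odd(3)
= is_even(2)
= is_odd(1)
= is_even(0)
n == 0: return True
= True


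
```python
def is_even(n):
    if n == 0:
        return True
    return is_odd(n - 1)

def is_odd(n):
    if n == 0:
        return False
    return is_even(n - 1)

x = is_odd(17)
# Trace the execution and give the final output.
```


is_odd(17)
= is_even(16)
= is_odd(15)
= is_even(14)
= is_odd(13)
= is_even(12)
= is_odd(11)
= is_even(10)
= is_odd(9)
= is_even(8)
= is_odd(7)
= is_even(6)
= is_odd(5)
= is_even(4)
= is_odd(3)
= is_even(2)
= is_odd(1)
= is_even(0)
n == 0: return True
= True


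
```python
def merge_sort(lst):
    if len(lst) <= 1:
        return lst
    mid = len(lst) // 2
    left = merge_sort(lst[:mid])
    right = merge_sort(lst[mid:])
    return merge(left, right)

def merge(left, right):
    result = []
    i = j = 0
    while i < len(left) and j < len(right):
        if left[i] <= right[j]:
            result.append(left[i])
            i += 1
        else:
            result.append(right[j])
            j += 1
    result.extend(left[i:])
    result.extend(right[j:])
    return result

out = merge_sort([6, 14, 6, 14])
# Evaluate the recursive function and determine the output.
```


merge_sort([6, 14, 6, 14])
Split into [6, 14] and [6, 14]
Left sorted: [6, 14]
Right sorted: [6, 14]
Merge [6, 14] and [6, 14]
= [6, 6, 14, 14]


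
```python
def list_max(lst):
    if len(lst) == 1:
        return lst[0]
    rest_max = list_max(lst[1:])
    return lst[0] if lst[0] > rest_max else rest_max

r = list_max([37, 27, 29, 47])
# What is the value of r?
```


list_max([37, 27, 29, 47])
= compare 37 with list_max([27, 29, 47])
= compare 27 with list_max([29, 47])
= compare 29 with list_max([47])
Base: list_max([47]) = 47
compare 29 with 47: max = 47
compare 27 with 47: max = 47
compare 37 with 47: max = 47
= 47


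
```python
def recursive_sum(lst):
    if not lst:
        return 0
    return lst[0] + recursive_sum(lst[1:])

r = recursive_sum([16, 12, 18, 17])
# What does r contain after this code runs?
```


recursive_sum([16, 12, 18, 17])
= 16 + recursive_sum([12, 18, 17])
= 16 + 12 + recursive_sum([18, 17])
= 16 + 12 + 18 + recursive_sum([17])
= 16 + 12 + 18 + 17 + recursive_sum([])
= 16 + 12 + 18 + 17 + 0
= 63


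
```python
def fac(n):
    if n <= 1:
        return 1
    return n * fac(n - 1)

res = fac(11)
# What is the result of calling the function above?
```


fac(11)
= 11 * fac(10)
= 11 * 10 * fac(9)
= 11 * 10 * 9 * fac(8)
= 11 * 10 * 9 * 8 * fac(7)
= 11 * 10 * 9 * 8 * 7 * fac(6)
= 11 * 10 * 9 * 8 * 7 * 6 * fac(5)
= 11 * 10 * 9 * 8 * 7 * 6 * 5 * fac(4)
= 11 * 10 * 9 * 8 * 7 * 6 * 5 * 4 * fac(3)
= 11 * 10 * 9 * 8 * 7 * 6 * 5 * 4 * 3 * fac(2)
= 11 * 10 * 9 * 8 * 7 * 6 * 5 * 4 * 3 * 2 * fac(1)
= 11 * 10 * 9 * 8 * 7 * 6 * 5 * 4 * 3 * 2 * 1
= 39916800


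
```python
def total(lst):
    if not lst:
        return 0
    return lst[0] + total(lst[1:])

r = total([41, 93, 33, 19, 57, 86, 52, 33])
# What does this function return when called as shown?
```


total([41, 93, 33, 19, 57, 86, 52, 33])
= 41 + total([93, 33, 19, 57, 86, 52, 33])
= 41 + 93 + total([33, 19, 57, 86, 52, 33])
= 41 + 93 + 33 + total([19, 57, 86, 52, 33])
= 41 + 93 + 33 + 19 + total([57, 86, 52, 33])
= 41 + 93 + 33 + 19 + 57 + total([86, 52, 33])
= 41 + 93 + 33 + 19 + 57 + 86 + total([52, 33])
= 41 + 93 + 33 + 19 + 57 + 86 + 52 + total([33])
= 41 + 93 + 33 + 19 + 57 + 86 + 52 + 33 + total([])
= 41 + 93 + 33 + 19 + 57 + 86 + 52 + 33 + 0
= 414


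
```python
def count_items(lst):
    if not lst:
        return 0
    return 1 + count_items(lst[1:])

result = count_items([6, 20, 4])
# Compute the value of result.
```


count_items([6, 20, 4])
= 1 + count_items([20, 4])
= 1 + 1 + count_items([4])
= 1 + 1 + 1 + count_items([])
= 1 + 1 + 1 + 0
= 3


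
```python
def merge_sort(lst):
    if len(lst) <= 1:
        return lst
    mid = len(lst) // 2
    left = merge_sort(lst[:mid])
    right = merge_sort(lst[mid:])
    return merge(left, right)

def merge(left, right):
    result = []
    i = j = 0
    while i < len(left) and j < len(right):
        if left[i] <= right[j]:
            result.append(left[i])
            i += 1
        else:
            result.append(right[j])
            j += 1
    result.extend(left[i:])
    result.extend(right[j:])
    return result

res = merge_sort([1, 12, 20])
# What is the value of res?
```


merge_sort([1, 12, 20])
Split into [1] and [12, 20]
Left sorted: [1]
Right sorted: [12, 20]
Merge [1] and [12, 20]
= [1, 12, 20]


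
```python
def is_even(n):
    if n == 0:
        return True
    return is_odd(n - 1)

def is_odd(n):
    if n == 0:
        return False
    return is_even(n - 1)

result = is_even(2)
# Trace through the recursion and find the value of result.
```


is_even(2)
= is_odd(1)
= is_even(0)
n == 0: return True
= True


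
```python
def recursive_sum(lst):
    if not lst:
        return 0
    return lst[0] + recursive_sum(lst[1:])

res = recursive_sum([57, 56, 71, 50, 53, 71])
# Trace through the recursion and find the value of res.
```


recursive_sum([57, 56, 71, 50, 53, 71])
= 57 + recursive_sum([56, 71, 50, 53, 71])
= 57 + 56 + recursive_sum([71, 50, 53, 71])
= 57 + 56 + 71 + recursive_sum([50, 53, 71])
= 57 + 56 + 71 + 50 + recursive_sum([53, 71])
= 57 + 56 + 71 + 50 + 53 + recursive_sum([71])
= 57 + 56 + 71 + 50 + 53 + 71 + recursive_sum([])
= 57 + 56 + 71 + 50 + 53 + 71 + 0
= 358


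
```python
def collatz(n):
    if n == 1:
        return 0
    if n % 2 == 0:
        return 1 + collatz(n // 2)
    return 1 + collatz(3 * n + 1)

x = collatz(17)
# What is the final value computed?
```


collatz(17)
17 is odd -> 3*17+1 = 52 -> collatz(52)
52 is even -> collatz(26)
26 is even -> collatz(13)
13 is odd -> 3*13+1 = 40 -> collatz(40)
40 is even -> collatz(20)
20 is even -> collatz(10)
10 is even -> collatz(5)
5 is odd -> 3*5+1 = 16 -> collatz(16)
16 is even -> collatz(8)
8 is even -> collatz(4)
4 is even -> collatz(2)
2 is even -> collatz(1)
Reached 1 after 12 steps
= 12


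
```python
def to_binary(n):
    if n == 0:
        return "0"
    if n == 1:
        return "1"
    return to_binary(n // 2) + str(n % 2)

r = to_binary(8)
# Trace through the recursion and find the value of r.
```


to_binary(8)
= to_binary(4) + "0"
= to_binary(2) + "0" + "0"
= to_binary(1) + "0" + "0" + "0"
= "1" + "0" + "0" + "0"
= "1000"


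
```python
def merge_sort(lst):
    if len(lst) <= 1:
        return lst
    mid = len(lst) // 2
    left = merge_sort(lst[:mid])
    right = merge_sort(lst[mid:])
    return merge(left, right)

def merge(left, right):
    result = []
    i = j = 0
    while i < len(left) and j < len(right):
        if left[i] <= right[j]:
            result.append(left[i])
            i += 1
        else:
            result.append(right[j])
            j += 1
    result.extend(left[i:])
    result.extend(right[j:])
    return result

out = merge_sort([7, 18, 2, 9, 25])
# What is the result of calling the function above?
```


merge_sort([7, 18, 2, 9, 25])
Split into [7, 18] and [2, 9, 25]
Left sorted: [7, 18]
Right sorted: [2, 9, 25]
Merge [7, 18] and [2, 9, 25]
= [2, 7, 9, 18, 25]


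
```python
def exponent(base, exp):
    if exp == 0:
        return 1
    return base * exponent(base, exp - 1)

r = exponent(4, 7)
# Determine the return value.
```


exponent(4, 7)
= 4 * exponent(4, 6)
= 4 * 4 * exponent(4, 5)
= 4 * 4 * 4 * exponent(4, 4)
= 4 * 4 * 4 * 4 * exponent(4, 3)
= 4 * 4 * 4 * 4 * 4 * exponent(4, 2)
= 4 * 4 * 4 * 4 * 4 * 4 * exponent(4, 1)
= 4 * 4 * 4 * 4 * 4 * 4 * 4 * exponent(4, 0)
= 4 * 4 * 4 * 4 * 4 * 4 * 4 * 1
= 16384


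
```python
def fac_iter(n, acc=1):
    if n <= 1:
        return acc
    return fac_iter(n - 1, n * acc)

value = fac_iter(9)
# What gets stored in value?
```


fac_iter(9, 1)
= fac_iter(8, 9 * 1) = fac_iter(8, 9)
= fac_iter(7, 8 * 9) = fac_iter(7, 72)
= fac_iter(6, 7 * 72) = fac_iter(6, 504)
= fac_iter(5, 6 * 504) = fac_iter(5, 3024)
= fac_iter(4, 5 * 3024) = fac_iter(4, 15120)
= fac_iter(3, 4 * 15120) = fac_iter(3, 60480)
= fac_iter(2, 3 * 60480) = fac_iter(2, 181440)
= fac_iter(1, 2 * 181440) = fac_iter(1, 362880)
n <= 1, return acc = 362880


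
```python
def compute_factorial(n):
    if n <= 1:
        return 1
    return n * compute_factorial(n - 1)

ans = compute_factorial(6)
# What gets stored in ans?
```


compute_factorial(6)
= 6 * compute_factorial(5)
= 6 * 5 * compute_factorial(4)
= 6 * 5 * 4 * compute_factorial(3)
= 6 * 5 * 4 * 3 * compute_factorial(2)
= 6 * 5 * 4 * 3 * 2 * compute_factorial(1)
= 6 * 5 * 4 * 3 * 2 * 1
= 720


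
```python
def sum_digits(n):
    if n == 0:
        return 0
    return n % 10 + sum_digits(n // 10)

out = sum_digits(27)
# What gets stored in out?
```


sum_digits(27)
= 7 + sum_digits(2)
= 7 + 2 + sum_digits(0)
= 7 + 2 + 0
= 9


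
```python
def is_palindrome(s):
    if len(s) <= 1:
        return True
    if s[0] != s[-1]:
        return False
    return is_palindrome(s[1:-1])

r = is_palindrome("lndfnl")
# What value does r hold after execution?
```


is_palindrome("lndfnl")
"lndfnl": s[0]='l' == s[-1]='l' -> is_palindrome("ndfn")
"ndfn": s[0]='n' == s[-1]='n' -> is_palindrome("df")
"df": s[0]='d' != s[-1]='f' -> False
= False


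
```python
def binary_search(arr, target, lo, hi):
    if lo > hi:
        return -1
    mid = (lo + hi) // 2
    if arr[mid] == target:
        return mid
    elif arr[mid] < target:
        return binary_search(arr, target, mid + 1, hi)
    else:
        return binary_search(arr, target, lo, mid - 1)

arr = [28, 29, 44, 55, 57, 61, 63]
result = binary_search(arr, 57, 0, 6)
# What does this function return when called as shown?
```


binary_search(arr, 57, 0, 6)
lo=0, hi=6, mid=3, arr[mid]=55
55 < 57, search right half
lo=4, hi=6, mid=5, arr[mid]=61
61 > 57, search left half
lo=4, hi=4, mid=4, arr[mid]=57
arr[4] == 57, found at index 4
= 4


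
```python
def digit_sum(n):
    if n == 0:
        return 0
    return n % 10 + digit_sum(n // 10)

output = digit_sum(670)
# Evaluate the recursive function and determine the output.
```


digit_sum(670)
= 0 + digit_sum(67)
= 0 + 7 + digit_sum(6)
= 0 + 7 + 6 + digit_sum(0)
= 0 + 7 + 6 + 0
= 13


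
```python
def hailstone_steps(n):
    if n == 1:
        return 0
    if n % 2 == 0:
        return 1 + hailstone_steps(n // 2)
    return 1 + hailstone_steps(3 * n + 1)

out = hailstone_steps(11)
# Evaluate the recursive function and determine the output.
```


hailstone_steps(11)
11 is odd -> 3*11+1 = 34 -> hailstone_steps(34)
34 is even -> hailstone_steps(17)
17 is odd -> 3*17+1 = 52 -> hailstone_steps(52)
52 is even -> hailstone_steps(26)
26 is even -> hailstone_steps(13)
13 is odd -> 3*13+1 = 40 -> hailstone_steps(40)
40 is even -> hailstone_steps(20)
20 is even -> hailstone_steps(10)
10 is even -> hailstone_steps(5)
5 is odd -> 3*5+1 = 16 -> hailstone_steps(16)
16 is even -> hailstone_steps(8)
8 is even -> hailstone_steps(4)
4 is even -> hailstone_steps(2)
2 is even -> hailstone_steps(1)
Reached 1 after 14 steps
= 14


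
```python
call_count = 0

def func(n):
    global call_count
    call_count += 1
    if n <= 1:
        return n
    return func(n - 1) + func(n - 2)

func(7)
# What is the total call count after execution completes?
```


func(7) calls func(6) and func(5); each non-base call branches into two more.
Let C(k) = total number of calls made by func(k), including the call to func(k) itself.
Base cases: C(0) = 1, C(1) = 1
Recurrence: C(k) = 1 + C(k-1) + C(k-2)
  C(2) = 1 + C(1) + C(0) = 1 + 1 + 1 = 3
  C(3) = 1 + C(2) + C(1) = 1 + 3 + 1 = 5
  C(4) = 1 + C(3) + C(2) = 1 + 5 + 3 = 9
  C(5) = 1 + C(4) + C(3) = 1 + 9 + 5 = 15
  C(6) = 1 + C(5) + C(4) = 1 + 15 + 9 = 25
  C(7) = 1 + C(6) + C(5) = 1 + 25 + 15 = 41
Total calls = C(7) = 41


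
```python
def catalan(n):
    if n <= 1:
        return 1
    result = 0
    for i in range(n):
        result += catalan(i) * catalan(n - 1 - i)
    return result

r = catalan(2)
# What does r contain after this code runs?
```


catalan(2)
= sum of catalan(i) * catalan(2-1-i) for i in 0..1
  catalan(0)*catalan(1) = 1*1 = 1
  catalan(1)*catalan(0) = 1*1 = 1
= 1 + 1
= 2


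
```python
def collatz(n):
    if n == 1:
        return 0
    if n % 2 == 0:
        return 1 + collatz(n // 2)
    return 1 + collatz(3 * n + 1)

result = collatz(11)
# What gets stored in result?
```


collatz(11)
11 is odd -> 3*11+1 = 34 -> collatz(34)
34 is even -> collatz(17)
17 is odd -> 3*17+1 = 52 -> collatz(52)
52 is even -> collatz(26)
26 is even -> collatz(13)
13 is odd -> 3*13+1 = 40 -> collatz(40)
40 is even -> collatz(20)
20 is even -> collatz(10)
10 is even -> collatz(5)
5 is odd -> 3*5+1 = 16 -> collatz(16)
16 is even -> collatz(8)
8 is even -> collatz(4)
4 is even -> collatz(2)
2 is even -> collatz(1)
Reached 1 after 14 steps
= 14


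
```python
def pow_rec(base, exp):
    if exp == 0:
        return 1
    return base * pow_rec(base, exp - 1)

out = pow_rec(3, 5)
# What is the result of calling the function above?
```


pow_rec(3, 5)
= 3 * pow_rec(3, 4)
= 3 * 3 * pow_rec(3, 3)
= 3 * 3 * 3 * pow_rec(3, 2)
= 3 * 3 * 3 * 3 * pow_rec(3, 1)
= 3 * 3 * 3 * 3 * 3 * pow_rec(3, 0)
= 3 * 3 * 3 * 3 * 3 * 1
= 243


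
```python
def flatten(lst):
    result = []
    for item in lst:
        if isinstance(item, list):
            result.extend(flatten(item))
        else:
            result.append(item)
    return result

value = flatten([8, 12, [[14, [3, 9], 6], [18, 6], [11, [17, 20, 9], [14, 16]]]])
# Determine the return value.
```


flatten([8, 12, [[14, [3, 9], 6], [18, 6], [11, [17, 20, 9], [14, 16]]]])
Processing each element:
  8 is not a list -> append 8
  12 is not a list -> append 12
  [[14, [3, 9], 6], [18, 6], [11, [17, 20, 9], [14, 16]]] is a list -> flatten recursively -> [14, 3, 9, 6, 18, 6, 11, 17, 20, 9, 14, 16]
= [8, 12, 14, 3, 9, 6, 18, 6, 11, 17, 20, 9, 14, 16]


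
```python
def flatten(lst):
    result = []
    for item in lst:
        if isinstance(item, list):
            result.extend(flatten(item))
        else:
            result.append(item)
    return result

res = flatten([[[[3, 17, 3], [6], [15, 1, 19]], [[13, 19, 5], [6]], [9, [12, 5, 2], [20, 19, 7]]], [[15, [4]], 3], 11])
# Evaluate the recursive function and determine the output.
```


flatten([[[[3, 17, 3], [6], [15, 1, 19]], [[13, 19, 5], [6]], [9, [12, 5, 2], [20, 19, 7]]], [[15, [4]], 3], 11])
Processing each element:
  [[[3, 17, 3], [6], [15, 1, 19]], [[13, 19, 5], [6]], [9, [12, 5, 2], [20, 19, 7]]] is a list -> flatten recursively -> [3, 17, 3, 6, 15, 1, 19, 13, 19, 5, 6, 9, 12, 5, 2, 20, 19, 7]
  [[15, [4]], 3] is a list -> flatten recursively -> [15, 4, 3]
  11 is not a list -> append 11
= [3, 17, 3, 6, 15, 1, 19, 13, 19, 5, 6, 9, 12, 5, 2, 20, 19, 7, 15, 4, 3, 11]


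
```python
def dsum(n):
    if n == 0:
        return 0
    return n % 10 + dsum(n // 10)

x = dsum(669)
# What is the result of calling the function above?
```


dsum(669)
= 9 + dsum(66)
= 9 + 6 + dsum(6)
= 9 + 6 + 6 + dsum(0)
= 9 + 6 + 6 + 0
= 21


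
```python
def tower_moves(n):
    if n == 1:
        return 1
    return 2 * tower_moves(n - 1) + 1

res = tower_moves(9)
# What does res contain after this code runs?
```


tower_moves(9)
= 2 * tower_moves(8) + 1
= 2 * (2 * tower_moves(7) + 1) + 1
= 2 * (2 * (2 * tower_moves(6) + 1) + 1) + 1
= 2 * (2 * (2 * (2 * tower_moves(5) + 1) + 1) + 1) + 1
= 2 * (2 * (2 * (2 * (2 * tower_moves(4) + 1) + 1) + 1) + 1) + 1
= 2 * (2 * (2 * (2 * (2 * (2 * tower_moves(3) + 1) + 1) + 1) + 1) + 1) + 1
= 2 * (2 * (2 * (2 * (2 * (2 * (2 * tower_moves(2) + 1) + 1) + 1) + 1) + 1) + 1) + 1
= 2 * (2 * (2 * (2 * (2 * (2 * (2 * (2 * tower_moves(1) + 1) + 1) + 1) + 1) + 1) + 1) + 1) + 1
Now compute bottom-up:
tower_moves(1) = 1
tower_moves(2) = 2 * 1 + 1 = 3
tower_moves(3) = 2 * 3 + 1 = 7
tower_moves(4) = 2 * 7 + 1 = 15
tower_moves(5) = 2 * 15 + 1 = 31
tower_moves(6) = 2 * 31 + 1 = 63
tower_moves(7) = 2 * 63 + 1 = 127
tower_moves(8) = 2 * 127 + 1 = 255
tower_moves(9) = 2 * 255 + 1 = 511
= 511


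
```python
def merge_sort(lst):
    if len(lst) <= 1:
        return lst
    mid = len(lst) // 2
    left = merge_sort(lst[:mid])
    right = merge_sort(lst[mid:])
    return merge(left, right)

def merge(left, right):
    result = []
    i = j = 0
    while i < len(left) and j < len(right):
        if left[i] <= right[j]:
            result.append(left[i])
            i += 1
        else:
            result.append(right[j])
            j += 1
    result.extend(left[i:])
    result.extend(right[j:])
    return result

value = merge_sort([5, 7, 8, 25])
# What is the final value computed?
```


merge_sort([5, 7, 8, 25])
Split into [5, 7] and [8, 25]
Left sorted: [5, 7]
Right sorted: [8, 25]
Merge [5, 7] and [8, 25]
= [5, 7, 8, 25]


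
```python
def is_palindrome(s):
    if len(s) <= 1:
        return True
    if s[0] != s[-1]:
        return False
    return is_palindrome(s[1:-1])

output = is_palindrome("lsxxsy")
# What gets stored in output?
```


is_palindrome("lsxxsy")
"lsxxsy": s[0]='l' != s[-1]='y' -> False
= False


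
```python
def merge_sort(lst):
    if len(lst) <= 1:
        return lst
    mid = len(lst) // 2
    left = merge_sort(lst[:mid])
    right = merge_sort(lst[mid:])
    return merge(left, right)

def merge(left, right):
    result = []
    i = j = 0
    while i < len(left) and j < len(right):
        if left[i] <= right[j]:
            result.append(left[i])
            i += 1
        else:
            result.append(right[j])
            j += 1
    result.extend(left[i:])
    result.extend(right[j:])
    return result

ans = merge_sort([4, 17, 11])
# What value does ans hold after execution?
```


merge_sort([4, 17, 11])
Split into [4] and [17, 11]
Left sorted: [4]
Right sorted: [11, 17]
Merge [4] and [11, 17]
= [4, 11, 17]


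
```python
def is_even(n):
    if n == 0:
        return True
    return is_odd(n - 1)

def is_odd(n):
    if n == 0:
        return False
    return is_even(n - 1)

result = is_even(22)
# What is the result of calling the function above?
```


is_even(22)
= is_odd(21)
= is_even(20)
= is_odd(19)
= is_even(18)
= is_odd(17)
= is_even(16)
= is_odd(15)
= is_even(14)
= is_odd(13)
= is_even(12)
= is_odd(11)
= is_even(10)
= is_odd(9)
= is_even(8)
= is_odd(7)
= is_even(6)
= is_odd(5)
= is_even(4)
= is_odd(3)
= is_even(2)
= is_odd(1)
= is_even(0)
n == 0: return True
= True


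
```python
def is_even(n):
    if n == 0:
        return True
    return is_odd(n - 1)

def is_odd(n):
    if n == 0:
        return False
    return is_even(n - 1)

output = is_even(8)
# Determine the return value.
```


is_even(8)
= is_odd(7)
= is_even(6)
= is_odd(5)
= is_even(4)
= is_odd(3)
= is_even(2)
= is_odd(1)
= is_even(0)
n == 0: return True
= True


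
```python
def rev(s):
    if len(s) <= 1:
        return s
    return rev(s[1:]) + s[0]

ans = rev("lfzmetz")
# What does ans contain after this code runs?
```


rev("lfzmetz")
= rev("fzmetz") + "l"
= rev("zmetz") + "f" + "l"
= rev("metz") + "z" + "f" + "l"
= rev("etz") + "m" + "z" + "f" + "l"
= rev("tz") + "e" + "m" + "z" + "f" + "l"
= rev("z") + "t" + "e" + "m" + "z" + "f" + "l"
= "z" + "t" + "e" + "m" + "z" + "f" + "l"
= "ztemzfl"


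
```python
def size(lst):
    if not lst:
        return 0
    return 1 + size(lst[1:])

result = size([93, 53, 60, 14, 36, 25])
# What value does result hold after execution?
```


size([93, 53, 60, 14, 36, 25])
= 1 + size([53, 60, 14, 36, 25])
= 1 + 1 + size([60, 14, 36, 25])
= 1 + 1 + 1 + size([14, 36, 25])
= 1 + 1 + 1 + 1 + size([36, 25])
= 1 + 1 + 1 + 1 + 1 + size([25])
= 1 + 1 + 1 + 1 + 1 + 1 + size([])
= 1 + 1 + 1 + 1 + 1 + 1 + 0
= 6


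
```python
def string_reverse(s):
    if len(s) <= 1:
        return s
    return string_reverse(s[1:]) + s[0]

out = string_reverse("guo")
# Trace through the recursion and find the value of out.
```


string_reverse("guo")
= string_reverse("uo") + "g"
= string_reverse("o") + "u" + "g"
= "o" + "u" + "g"
= "oug"


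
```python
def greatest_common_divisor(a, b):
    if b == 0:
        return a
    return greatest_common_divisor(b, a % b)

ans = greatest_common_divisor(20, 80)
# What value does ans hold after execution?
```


greatest_common_divisor(20, 80)
= greatest_common_divisor(80, 20 % 80) = greatest_common_divisor(80, 20)
= greatest_common_divisor(20, 80 % 20) = greatest_common_divisor(20, 0)
b == 0, return a = 20


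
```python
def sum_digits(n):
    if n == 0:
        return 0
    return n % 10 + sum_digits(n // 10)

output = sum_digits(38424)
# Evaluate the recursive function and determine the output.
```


sum_digits(38424)
= 4 + sum_digits(3842)
= 4 + 2 + sum_digits(384)
= 4 + 2 + 4 + sum_digits(38)
= 4 + 2 + 4 + 8 + sum_digits(3)
= 4 + 2 + 4 + 8 + 3 + sum_digits(0)
= 4 + 2 + 4 + 8 + 3 + 0
= 21


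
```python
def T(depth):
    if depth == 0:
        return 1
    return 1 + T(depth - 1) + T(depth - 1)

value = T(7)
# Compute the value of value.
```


T(7)
= 1 + T(6) + T(6)
= 1 + 2 * T(6)
T(k) = 2^(k+1) - 1
T(0) = 1
T(1) = 3
T(2) = 7
T(3) = 15
T(4) = 31
T(7) = 2^8 - 1 = 255


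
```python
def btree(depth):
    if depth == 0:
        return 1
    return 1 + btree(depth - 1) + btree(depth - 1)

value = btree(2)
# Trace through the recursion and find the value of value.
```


btree(2)
= 1 + btree(1) + btree(1)
= 1 + 2 * btree(1)
btree(k) = 2^(k+1) - 1
btree(0) = 1
btree(1) = 3
btree(2) = 7
btree(2) = 2^3 - 1 = 7


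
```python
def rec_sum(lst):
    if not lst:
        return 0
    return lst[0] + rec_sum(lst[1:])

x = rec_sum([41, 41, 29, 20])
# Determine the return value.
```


rec_sum([41, 41, 29, 20])
= 41 + rec_sum([41, 29, 20])
= 41 + 41 + rec_sum([29, 20])
= 41 + 41 + 29 + rec_sum([20])
= 41 + 41 + 29 + 20 + rec_sum([])
= 41 + 41 + 29 + 20 + 0
= 131


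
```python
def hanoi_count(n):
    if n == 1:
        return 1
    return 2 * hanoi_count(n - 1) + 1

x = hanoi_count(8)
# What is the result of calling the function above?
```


hanoi_count(8)
= 2 * hanoi_count(7) + 1
= 2 * (2 * hanoi_count(6) + 1) + 1
= 2 * (2 * (2 * hanoi_count(5) + 1) + 1) + 1
= 2 * (2 * (2 * (2 * hanoi_count(4) + 1) + 1) + 1) + 1
= 2 * (2 * (2 * (2 * (2 * hanoi_count(3) + 1) + 1) + 1) + 1) + 1
= 2 * (2 * (2 * (2 * (2 * (2 * hanoi_count(2) + 1) + 1) + 1) + 1) + 1) + 1
= 2 * (2 * (2 * (2 * (2 * (2 * (2 * hanoi_count(1) + 1) + 1) + 1) + 1) + 1) + 1) + 1
Now compute bottom-up:
hanoi_count(1) = 1
hanoi_count(2) = 2 * 1 + 1 = 3
hanoi_count(3) = 2 * 3 + 1 = 7
hanoi_count(4) = 2 * 7 + 1 = 15
hanoi_count(5) = 2 * 15 + 1 = 31
hanoi_count(6) = 2 * 31 + 1 = 63
hanoi_count(7) = 2 * 63 + 1 = 127
hanoi_count(8) = 2 * 127 + 1 = 255
= 255


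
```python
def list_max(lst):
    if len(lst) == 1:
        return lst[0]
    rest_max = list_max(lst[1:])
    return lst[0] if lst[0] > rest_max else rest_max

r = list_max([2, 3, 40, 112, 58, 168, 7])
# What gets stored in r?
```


list_max([2, 3, 40, 112, 58, 168, 7])
= compare 2 with list_max([3, 40, 112, 58, 168, 7])
= compare 3 with list_max([40, 112, 58, 168, 7])
= compare 40 with list_max([112, 58, 168, 7])
= compare 112 with list_max([58, 168, 7])
= compare 58 with list_max([168, 7])
= compare 168 with list_max([7])
Base: list_max([7]) = 7
compare 168 with 7: max = 168
compare 58 with 168: max = 168
compare 112 with 168: max = 168
compare 40 with 168: max = 168
compare 3 with 168: max = 168
compare 2 with 168: max = 168
= 168


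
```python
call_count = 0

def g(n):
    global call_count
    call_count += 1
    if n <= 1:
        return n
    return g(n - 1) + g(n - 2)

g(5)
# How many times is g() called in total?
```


g(5) calls g(4) and g(3); each non-base call branches into two more.
Let C(k) = total number of calls made by g(k), including the call to g(k) itself.
Base cases: C(0) = 1, C(1) = 1
Recurrence: C(k) = 1 + C(k-1) + C(k-2)
  C(2) = 1 + C(1) + C(0) = 1 + 1 + 1 = 3
  C(3) = 1 + C(2) + C(1) = 1 + 3 + 1 = 5
  C(4) = 1 + C(3) + C(2) = 1 + 5 + 3 = 9
  C(5) = 1 + C(4) + C(3) = 1 + 9 + 5 = 15
Total calls = C(5) = 15


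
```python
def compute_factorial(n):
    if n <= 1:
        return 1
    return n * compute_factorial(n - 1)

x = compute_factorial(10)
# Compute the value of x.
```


compute_factorial(10)
= 10 * compute_factorial(9)
= 10 * 9 * compute_factorial(8)
= 10 * 9 * 8 * compute_factorial(7)
= 10 * 9 * 8 * 7 * compute_factorial(6)
= 10 * 9 * 8 * 7 * 6 * compute_factorial(5)
= 10 * 9 * 8 * 7 * 6 * 5 * compute_factorial(4)
= 10 * 9 * 8 * 7 * 6 * 5 * 4 * compute_factorial(3)
= 10 * 9 * 8 * 7 * 6 * 5 * 4 * 3 * compute_factorial(2)
= 10 * 9 * 8 * 7 * 6 * 5 * 4 * 3 * 2 * compute_factorial(1)
= 10 * 9 * 8 * 7 * 6 * 5 * 4 * 3 * 2 * 1
= 3628800


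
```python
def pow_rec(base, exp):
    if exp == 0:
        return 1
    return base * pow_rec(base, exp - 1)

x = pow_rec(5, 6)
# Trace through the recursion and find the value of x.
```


pow_rec(5, 6)
= 5 * pow_rec(5, 5)
= 5 * 5 * pow_rec(5, 4)
= 5 * 5 * 5 * pow_rec(5, 3)
= 5 * 5 * 5 * 5 * pow_rec(5, 2)
= 5 * 5 * 5 * 5 * 5 * pow_rec(5, 1)
= 5 * 5 * 5 * 5 * 5 * 5 * pow_rec(5, 0)
= 5 * 5 * 5 * 5 * 5 * 5 * 1
= 15625


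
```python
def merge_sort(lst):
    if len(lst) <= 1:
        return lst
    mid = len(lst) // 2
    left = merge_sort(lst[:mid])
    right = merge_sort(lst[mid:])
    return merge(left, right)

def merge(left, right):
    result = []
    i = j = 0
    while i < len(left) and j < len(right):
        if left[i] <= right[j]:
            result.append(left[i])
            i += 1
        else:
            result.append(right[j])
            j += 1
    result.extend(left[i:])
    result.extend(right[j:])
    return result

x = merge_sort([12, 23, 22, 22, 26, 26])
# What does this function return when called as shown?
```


merge_sort([12, 23, 22, 22, 26, 26])
Split into [12, 23, 22] and [22, 26, 26]
Left sorted: [12, 22, 23]
Right sorted: [22, 26, 26]
Merge [12, 22, 23] and [22, 26, 26]
= [12, 22, 22, 23, 26, 26]


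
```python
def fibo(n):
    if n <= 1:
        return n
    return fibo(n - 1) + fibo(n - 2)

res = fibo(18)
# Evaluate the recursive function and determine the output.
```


fibo(18)
= fibo(17) + fibo(16)
= (fibo(16) + fibo(15)) + fibo(16)
Computing bottom-up: fibo(0)=0, fibo(1)=1, fibo(2)=1, fibo(3)=2, fibo(4)=3, fibo(5)=5, fibo(6)=8, fibo(7)=13, fibo(8)=21, fibo(9)=34, fibo(10)=55, fibo(11)=89, fibo(12)=144, fibo(13)=233, fibo(14)=377, fibo(15)=610, fibo(16)=987, fibo(17)=1597, fibo(18)=2584
= 2584


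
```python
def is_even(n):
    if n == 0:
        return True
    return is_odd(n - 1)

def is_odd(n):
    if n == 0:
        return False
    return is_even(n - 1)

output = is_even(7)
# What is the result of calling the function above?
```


is_even(7)
= is_odd(6)
= is_even(5)
= is_odd(4)
= is_even(3)
= is_odd(2)
= is_even(1)
= is_odd(0)
n == 0: return False
= False


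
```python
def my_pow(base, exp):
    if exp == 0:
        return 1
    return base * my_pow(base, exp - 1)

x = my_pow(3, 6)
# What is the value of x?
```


my_pow(3, 6)
= 3 * my_pow(3, 5)
= 3 * 3 * my_pow(3, 4)
= 3 * 3 * 3 * my_pow(3, 3)
= 3 * 3 * 3 * 3 * my_pow(3, 2)
= 3 * 3 * 3 * 3 * 3 * my_pow(3, 1)
= 3 * 3 * 3 * 3 * 3 * 3 * my_pow(3, 0)
= 3 * 3 * 3 * 3 * 3 * 3 * 1
= 729


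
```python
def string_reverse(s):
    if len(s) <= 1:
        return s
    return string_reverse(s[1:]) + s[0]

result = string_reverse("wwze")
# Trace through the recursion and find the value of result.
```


string_reverse("wwze")
= string_reverse("wze") + "w"
= string_reverse("ze") + "w" + "w"
= string_reverse("e") + "z" + "w" + "w"
= "e" + "z" + "w" + "w"
= "ezww"


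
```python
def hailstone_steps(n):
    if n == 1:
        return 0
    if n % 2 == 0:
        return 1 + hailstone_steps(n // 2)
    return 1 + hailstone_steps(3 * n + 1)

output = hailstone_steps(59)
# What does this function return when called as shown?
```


hailstone_steps(59)
59 is odd -> 3*59+1 = 178 -> hailstone_steps(178)
178 is even -> hailstone_steps(89)
89 is odd -> 3*89+1 = 268 -> hailstone_steps(268)
268 is even -> hailstone_steps(134)
134 is even -> hailstone_steps(67)
67 is odd -> 3*67+1 = 202 -> hailstone_steps(202)
202 is even -> hailstone_steps(101)
101 is odd -> 3*101+1 = 304 -> hailstone_steps(304)
304 is even -> hailstone_steps(152)
152 is even -> hailstone_steps(76)
76 is even -> hailstone_steps(38)
38 is even -> hailstone_steps(19)
19 is odd -> 3*19+1 = 58 -> hailstone_steps(58)
58 is even -> hailstone_steps(29)
29 is odd -> 3*29+1 = 88 -> hailstone_steps(88)
88 is even -> hailstone_steps(44)
44 is even -> hailstone_steps(22)
22 is even -> hailstone_steps(11)
11 is odd -> 3*11+1 = 34 -> hailstone_steps(34)
34 is even -> hailstone_steps(17)
17 is odd -> 3*17+1 = 52 -> hailstone_steps(52)
52 is even -> hailstone_steps(26)
26 is even -> hailstone_steps(13)
13 is odd -> 3*13+1 = 40 -> hailstone_steps(40)
40 is even -> hailstone_steps(20)
20 is even -> hailstone_steps(10)
10 is even -> hailstone_steps(5)
5 is odd -> 3*5+1 = 16 -> hailstone_steps(16)
16 is even -> hailstone_steps(8)
8 is even -> hailstone_steps(4)
4 is even -> hailstone_steps(2)
2 is even -> hailstone_steps(1)
Reached 1 after 32 steps
= 32


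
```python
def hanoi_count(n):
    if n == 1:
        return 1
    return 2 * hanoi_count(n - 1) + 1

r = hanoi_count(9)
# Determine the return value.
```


hanoi_count(9)
= 2 * hanoi_count(8) + 1
= 2 * (2 * hanoi_count(7) + 1) + 1
= 2 * (2 * (2 * hanoi_count(6) + 1) + 1) + 1
= 2 * (2 * (2 * (2 * hanoi_count(5) + 1) + 1) + 1) + 1
= 2 * (2 * (2 * (2 * (2 * hanoi_count(4) + 1) + 1) + 1) + 1) + 1
= 2 * (2 * (2 * (2 * (2 * (2 * hanoi_count(3) + 1) + 1) + 1) + 1) + 1) + 1
= 2 * (2 * (2 * (2 * (2 * (2 * (2 * hanoi_count(2) + 1) + 1) + 1) + 1) + 1) + 1) + 1
= 2 * (2 * (2 * (2 * (2 * (2 * (2 * (2 * hanoi_count(1) + 1) + 1) + 1) + 1) + 1) + 1) + 1) + 1
Now compute bottom-up:
hanoi_count(1) = 1
hanoi_count(2) = 2 * 1 + 1 = 3
hanoi_count(3) = 2 * 3 + 1 = 7
hanoi_count(4) = 2 * 7 + 1 = 15
hanoi_count(5) = 2 * 15 + 1 = 31
hanoi_count(6) = 2 * 31 + 1 = 63
hanoi_count(7) = 2 * 63 + 1 = 127
hanoi_count(8) = 2 * 127 + 1 = 255
hanoi_count(9) = 2 * 255 + 1 = 511
= 511


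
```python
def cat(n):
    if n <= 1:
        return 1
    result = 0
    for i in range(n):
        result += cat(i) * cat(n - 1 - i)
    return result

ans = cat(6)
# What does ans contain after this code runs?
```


cat(6)
= sum of cat(i) * cat(6-1-i) for i in 0..5
First compute sub-values bottom-up:
  cat(0) = 1, cat(1) = 1
  cat(2) = 1*1 + 1*1 = 2
  cat(3) = 1*2 + 1*1 + 2*1 = 5
  cat(4) = 1*5 + 1*2 + 2*1 + 5*1 = 14
  cat(5) = 1*14 + 1*5 + 2*2 + 5*1 + 14*1 = 42
Now cat(6):
  cat(0)*cat(5) = 1*42 = 42
  cat(1)*cat(4) = 1*14 = 14
  cat(2)*cat(3) = 2*5 = 10
  cat(3)*cat(2) = 5*2 = 10
  cat(4)*cat(1) = 14*1 = 14
  cat(5)*cat(0) = 42*1 = 42
= 42 + 14 + 10 + 10 + 14 + 42
= 132


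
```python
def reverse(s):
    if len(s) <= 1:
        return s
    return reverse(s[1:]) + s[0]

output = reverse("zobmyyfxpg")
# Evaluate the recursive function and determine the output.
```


reverse("zobmyyfxpg")
= reverse("obmyyfxpg") + "z"
= reverse("bmyyfxpg") + "o" + "z"
= reverse("myyfxpg") + "b" + "o" + "z"
= reverse("yyfxpg") + "m" + "b" + "o" + "z"
= reverse("yfxpg") + "y" + "m" + "b" + "o" + "z"
= reverse("fxpg") + "y" + "y" + "m" + "b" + "o" + "z"
= reverse("xpg") + "f" + "y" + "y" + "m" + "b" + "o" + "z"
= reverse("pg") + "x" + "f" + "y" + "y" + "m" + "b" + "o" + "z"
= reverse("g") + "p" + "x" + "f" + "y" + "y" + "m" + "b" + "o" + "z"
= "g" + "p" + "x" + "f" + "y" + "y" + "m" + "b" + "o" + "z"
= "gpxfyymboz"


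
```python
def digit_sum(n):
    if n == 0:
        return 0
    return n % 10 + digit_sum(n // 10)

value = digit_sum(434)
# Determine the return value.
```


digit_sum(434)
= 4 + digit_sum(43)
= 4 + 3 + digit_sum(4)
= 4 + 3 + 4 + digit_sum(0)
= 4 + 3 + 4 + 0
= 11


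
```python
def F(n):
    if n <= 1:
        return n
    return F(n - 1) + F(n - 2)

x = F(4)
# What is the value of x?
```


F(4)
= F(3) + F(2)
= (F(2) + F(1)) + F(2)
Computing bottom-up: F(0)=0, F(1)=1, F(2)=1, F(3)=2, F(4)=3
= 3


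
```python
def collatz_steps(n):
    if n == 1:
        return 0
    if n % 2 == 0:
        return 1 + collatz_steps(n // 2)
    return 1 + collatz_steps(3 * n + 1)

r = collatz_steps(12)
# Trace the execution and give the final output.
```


collatz_steps(12)
12 is even -> collatz_steps(6)
6 is even -> collatz_steps(3)
3 is odd -> 3*3+1 = 10 -> collatz_steps(10)
10 is even -> collatz_steps(5)
5 is odd -> 3*5+1 = 16 -> collatz_steps(16)
16 is even -> collatz_steps(8)
8 is even -> collatz_steps(4)
4 is even -> collatz_steps(2)
2 is even -> collatz_steps(1)
Reached 1 after 9 steps
= 9


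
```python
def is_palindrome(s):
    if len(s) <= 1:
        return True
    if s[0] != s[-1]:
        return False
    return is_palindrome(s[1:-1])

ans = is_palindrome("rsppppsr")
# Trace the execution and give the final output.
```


is_palindrome("rsppppsr")
"rsppppsr": s[0]='r' == s[-1]='r' -> is_palindrome("spppps")
"spppps": s[0]='s' == s[-1]='s' -> is_palindrome("pppp")
"pppp": s[0]='p' == s[-1]='p' -> is_palindrome("pp")
"pp": s[0]='p' == s[-1]='p' -> is_palindrome("")
"": len <= 1 -> True
= True


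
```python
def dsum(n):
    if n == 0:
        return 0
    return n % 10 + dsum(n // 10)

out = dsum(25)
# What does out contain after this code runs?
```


dsum(25)
= 5 + dsum(2)
= 5 + 2 + dsum(0)
= 5 + 2 + 0
= 7


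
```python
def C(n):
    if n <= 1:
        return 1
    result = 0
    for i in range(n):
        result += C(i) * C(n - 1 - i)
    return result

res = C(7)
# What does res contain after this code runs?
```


C(7)
= sum of C(i) * C(7-1-i) for i in 0..6
First compute sub-values bottom-up:
  C(0) = 1, C(1) = 1
  C(2) = 1*1 + 1*1 = 2
  C(3) = 1*2 + 1*1 + 2*1 = 5
  C(4) = 1*5 + 1*2 + 2*1 + 5*1 = 14
  C(5) = 1*14 + 1*5 + 2*2 + 5*1 + 14*1 = 42
  C(6) = 1*42 + 1*14 + 2*5 + 5*2 + 14*1 + 42*1 = 132
Now C(7):
  C(0)*C(6) = 1*132 = 132
  C(1)*C(5) = 1*42 = 42
  C(2)*C(4) = 2*14 = 28
  C(3)*C(3) = 5*5 = 25
  C(4)*C(2) = 14*2 = 28
  C(5)*C(1) = 42*1 = 42
  C(6)*C(0) = 132*1 = 132
= 132 + 42 + 28 + 25 + 28 + 42 + 132
= 429
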